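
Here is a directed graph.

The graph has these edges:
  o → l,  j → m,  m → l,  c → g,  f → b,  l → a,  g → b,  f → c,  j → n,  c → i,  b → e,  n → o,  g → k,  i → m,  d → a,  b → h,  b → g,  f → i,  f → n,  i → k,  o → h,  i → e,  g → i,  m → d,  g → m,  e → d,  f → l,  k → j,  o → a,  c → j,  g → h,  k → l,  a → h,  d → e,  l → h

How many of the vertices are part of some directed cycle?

A vertex is on a directed cycle iff it belongs to a strongly connected component of size ≥ 2 (or has a self-loop).
The vertices on cycles are {b, d, e, g} — 4 in total.

4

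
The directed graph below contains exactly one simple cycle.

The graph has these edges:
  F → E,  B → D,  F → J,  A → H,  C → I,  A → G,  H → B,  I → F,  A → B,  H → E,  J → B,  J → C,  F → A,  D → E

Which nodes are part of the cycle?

C, F, I, J

DFS with gray/black marking from F:
F gray
  J gray
    B gray
      D gray
        E gray
        E black
      D black
    B black
    C gray
      I gray
        I→F: F is gray → back edge
Back edge closes the cycle F → J → C → I → F; its vertices are {C, F, I, J}.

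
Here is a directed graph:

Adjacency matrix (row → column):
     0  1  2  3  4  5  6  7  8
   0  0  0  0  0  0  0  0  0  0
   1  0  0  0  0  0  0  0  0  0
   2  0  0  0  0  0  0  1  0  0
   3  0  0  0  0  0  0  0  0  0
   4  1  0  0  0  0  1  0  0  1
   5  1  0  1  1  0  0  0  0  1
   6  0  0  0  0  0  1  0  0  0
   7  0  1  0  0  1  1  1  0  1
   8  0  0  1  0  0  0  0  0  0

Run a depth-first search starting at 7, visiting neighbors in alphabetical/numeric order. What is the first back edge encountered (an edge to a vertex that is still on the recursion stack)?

DFS from 7 (visiting neighbors in alphabetical/numeric order); mark gray on enter, black on exit:
7 gray
  1 gray
  1 black
  4 gray
    0 gray
    0 black
    5 gray
      5→0: 0 black — skip
      2 gray
        6 gray
          6→5: 5 is gray → back edge
First back edge: 6 → 5.

6→5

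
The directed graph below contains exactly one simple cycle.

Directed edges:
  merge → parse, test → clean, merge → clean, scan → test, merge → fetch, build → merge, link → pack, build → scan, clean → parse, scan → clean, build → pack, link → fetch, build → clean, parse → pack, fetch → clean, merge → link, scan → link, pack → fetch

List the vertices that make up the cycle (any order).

pack, clean, fetch, parse

DFS with gray/black marking from clean:
clean gray
  parse gray
    pack gray
      fetch gray
        fetch→clean: clean is gray → back edge
Back edge closes the cycle clean → parse → pack → fetch → clean; its vertices are {pack, clean, fetch, parse}.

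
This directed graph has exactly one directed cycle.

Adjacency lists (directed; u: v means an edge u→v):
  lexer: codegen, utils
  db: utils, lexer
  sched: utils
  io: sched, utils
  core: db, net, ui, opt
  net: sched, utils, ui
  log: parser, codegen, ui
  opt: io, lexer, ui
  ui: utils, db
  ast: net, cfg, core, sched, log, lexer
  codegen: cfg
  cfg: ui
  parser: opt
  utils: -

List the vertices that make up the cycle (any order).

db, ui, cfg, lexer, codegen

DFS with gray/black marking from codegen:
codegen gray
  cfg gray
    ui gray
      utils gray
      utils black
      db gray
        db→utils: utils black — skip
        lexer gray
          lexer→codegen: codegen is gray → back edge
Back edge closes the cycle codegen → cfg → ui → db → lexer → codegen; its vertices are {db, ui, cfg, lexer, codegen}.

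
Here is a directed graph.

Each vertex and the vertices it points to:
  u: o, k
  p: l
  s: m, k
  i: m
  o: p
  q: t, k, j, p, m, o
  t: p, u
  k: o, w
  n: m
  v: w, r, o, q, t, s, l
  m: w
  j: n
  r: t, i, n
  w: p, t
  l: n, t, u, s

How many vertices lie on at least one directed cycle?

10

A vertex is on a directed cycle iff it belongs to a strongly connected component of size ≥ 2 (or has a self-loop).
The vertices on cycles are {k, l, m, n, o, p, s, t, u, w} — 10 in total.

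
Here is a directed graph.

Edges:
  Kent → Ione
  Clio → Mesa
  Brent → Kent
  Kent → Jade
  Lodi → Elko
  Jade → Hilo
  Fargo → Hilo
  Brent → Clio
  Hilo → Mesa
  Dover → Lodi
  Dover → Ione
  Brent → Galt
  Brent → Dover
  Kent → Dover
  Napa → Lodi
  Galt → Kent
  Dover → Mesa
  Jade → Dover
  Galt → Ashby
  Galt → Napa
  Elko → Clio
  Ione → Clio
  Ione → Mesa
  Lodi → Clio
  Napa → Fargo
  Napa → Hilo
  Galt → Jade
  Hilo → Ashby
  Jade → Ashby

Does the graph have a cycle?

No

DFS with white/gray/black marking, starting from Ashby:
Ashby gray
Ashby black
Brent gray
  Clio gray
    Mesa gray
    Mesa black
  Clio black
  Galt gray
    Jade gray
      Hilo gray
        Hilo→Ashby: Ashby black — skip
        Hilo→Mesa: Mesa black — skip
      Hilo black
      Jade→Ashby: Ashby black — skip
      Dover gray
        Dover→Mesa: Mesa black — skip
        Ione gray
          Ione→Mesa: Mesa black — skip
          Ione→Clio: Clio black — skip
        Ione black
        Lodi gray
          Lodi→Clio: Clio black — skip
          Elko gray
            Elko→Clio: Clio black — skip
          Elko black
        Lodi black
      Dover black
    Jade black
    Napa gray
      Fargo gray
        Fargo→Hilo: Hilo black — skip
      Fargo black
      Napa→Hilo: Hilo black — skip
      Napa→Lodi: Lodi black — skip
    Napa black
    Galt→Ashby: Ashby black — skip
    Kent gray
      Kent→Ione: Ione black — skip
      Kent→Dover: Dover black — skip
      Kent→Jade: Jade black — skip
    Kent black
  Galt black
  Brent→Dover: Dover black — skip
  Brent→Kent: Kent black — skip
Brent black
Every edge goes to a white or black vertex — no back edge, so the graph is acyclic.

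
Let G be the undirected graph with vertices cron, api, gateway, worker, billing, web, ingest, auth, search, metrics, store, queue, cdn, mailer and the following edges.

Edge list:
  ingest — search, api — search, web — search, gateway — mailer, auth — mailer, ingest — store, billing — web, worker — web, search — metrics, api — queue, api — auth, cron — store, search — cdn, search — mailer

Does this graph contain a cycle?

Yes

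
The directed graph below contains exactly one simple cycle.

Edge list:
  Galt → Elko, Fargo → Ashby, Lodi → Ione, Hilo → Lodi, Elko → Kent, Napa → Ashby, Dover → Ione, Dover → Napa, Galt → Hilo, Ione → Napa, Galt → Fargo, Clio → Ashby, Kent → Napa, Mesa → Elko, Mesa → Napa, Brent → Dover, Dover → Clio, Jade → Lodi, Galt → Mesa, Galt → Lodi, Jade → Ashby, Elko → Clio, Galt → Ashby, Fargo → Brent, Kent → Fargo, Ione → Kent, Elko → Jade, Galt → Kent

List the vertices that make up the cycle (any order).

Ione, Kent, Brent, Dover, Fargo

DFS with gray/black marking from Fargo:
Fargo gray
  Brent gray
    Dover gray
      Clio gray
        Ashby gray
        Ashby black
      Clio black
      Ione gray
        Kent gray
          Napa gray
            Napa→Ashby: Ashby black — skip
          Napa black
          Kent→Fargo: Fargo is gray → back edge
Back edge closes the cycle Fargo → Brent → Dover → Ione → Kent → Fargo; its vertices are {Ione, Kent, Brent, Dover, Fargo}.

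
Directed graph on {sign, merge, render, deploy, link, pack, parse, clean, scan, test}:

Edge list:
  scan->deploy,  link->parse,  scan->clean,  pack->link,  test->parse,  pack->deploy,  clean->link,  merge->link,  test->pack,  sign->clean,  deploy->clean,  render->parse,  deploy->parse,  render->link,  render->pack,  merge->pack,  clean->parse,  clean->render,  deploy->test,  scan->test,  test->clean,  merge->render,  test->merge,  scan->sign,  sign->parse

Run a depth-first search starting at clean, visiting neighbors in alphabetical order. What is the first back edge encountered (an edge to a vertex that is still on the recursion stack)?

deploy->clean

DFS from clean (visiting neighbors in alphabetical order); mark gray on enter, black on exit:
clean gray
  link gray
    parse gray
    parse black
  link black
  clean→parse: parse black — skip
  render gray
    render→link: link black — skip
    pack gray
      deploy gray
        deploy→clean: clean is gray → back edge
First back edge: deploy → clean.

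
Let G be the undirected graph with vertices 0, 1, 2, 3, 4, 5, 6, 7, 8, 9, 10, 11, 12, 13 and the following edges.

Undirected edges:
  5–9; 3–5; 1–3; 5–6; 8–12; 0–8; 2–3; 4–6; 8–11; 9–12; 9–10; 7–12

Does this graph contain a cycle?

No

DFS, tracking each vertex's parent; an edge to a visited non-parent vertex closes a cycle.
Start from 6:
visit 6 (parent –)
  visit 5 (parent 6)
    5–6: parent, skip
    visit 3 (parent 5)
      visit 1 (parent 3)
        1–3: parent, skip
      3–5: parent, skip
      visit 2 (parent 3)
        2–3: parent, skip
    visit 9 (parent 5)
      visit 10 (parent 9)
        10–9: parent, skip
      visit 12 (parent 9)
        12–9: parent, skip
        visit 7 (parent 12)
          7–12: parent, skip
        visit 8 (parent 12)
          8–12: parent, skip
          visit 0 (parent 8)
            0–8: parent, skip
          visit 11 (parent 8)
            11–8: parent, skip
      9–5: parent, skip
  visit 4 (parent 6)
    4–6: parent, skip
visit 13 (parent –)
No non-parent visited neighbor found — the graph is a forest.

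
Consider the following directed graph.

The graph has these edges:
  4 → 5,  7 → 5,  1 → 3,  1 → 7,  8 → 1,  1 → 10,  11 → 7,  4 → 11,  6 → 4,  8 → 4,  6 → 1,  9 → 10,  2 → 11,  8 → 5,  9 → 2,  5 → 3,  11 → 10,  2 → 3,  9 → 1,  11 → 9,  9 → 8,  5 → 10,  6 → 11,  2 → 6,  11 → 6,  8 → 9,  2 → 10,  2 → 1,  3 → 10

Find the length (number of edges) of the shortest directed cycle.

2

For each vertex v, BFS finds the shortest path from v back to v.
The shortest such closed walk is 8 → 9 → 8, length 2.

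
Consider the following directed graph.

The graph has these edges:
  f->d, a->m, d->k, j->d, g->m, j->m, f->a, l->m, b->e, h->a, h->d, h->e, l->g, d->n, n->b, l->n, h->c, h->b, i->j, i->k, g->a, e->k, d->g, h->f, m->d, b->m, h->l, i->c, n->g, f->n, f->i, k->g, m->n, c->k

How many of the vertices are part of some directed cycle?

8

A vertex is on a directed cycle iff it belongs to a strongly connected component of size ≥ 2 (or has a self-loop).
The vertices on cycles are {a, b, d, e, g, k, m, n} — 8 in total.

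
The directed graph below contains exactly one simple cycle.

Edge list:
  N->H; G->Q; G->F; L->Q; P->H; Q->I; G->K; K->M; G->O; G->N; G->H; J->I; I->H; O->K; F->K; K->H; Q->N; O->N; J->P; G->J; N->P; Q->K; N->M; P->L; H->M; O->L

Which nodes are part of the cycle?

L, N, P, Q

DFS with gray/black marking from L:
L gray
  Q gray
    N gray
      M gray
      M black
      H gray
        H→M: M black — skip
      H black
      P gray
        P→H: H black — skip
        P→L: L is gray → back edge
Back edge closes the cycle L → Q → N → P → L; its vertices are {L, N, P, Q}.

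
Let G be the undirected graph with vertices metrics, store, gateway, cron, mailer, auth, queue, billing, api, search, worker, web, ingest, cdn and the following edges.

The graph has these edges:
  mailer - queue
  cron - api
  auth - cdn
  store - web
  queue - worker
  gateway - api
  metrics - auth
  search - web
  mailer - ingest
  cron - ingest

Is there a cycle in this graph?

DFS, tracking each vertex's parent; an edge to a visited non-parent vertex closes a cycle.
Start from auth:
visit auth (parent –)
  visit metrics (parent auth)
    metrics–auth: parent, skip
  visit cdn (parent auth)
    cdn–auth: parent, skip
visit store (parent –)
  visit web (parent store)
    visit search (parent web)
      search–web: parent, skip
    web–store: parent, skip
visit gateway (parent –)
  visit api (parent gateway)
    api–gateway: parent, skip
    visit cron (parent api)
      cron–api: parent, skip
      visit ingest (parent cron)
        ingest–cron: parent, skip
        visit mailer (parent ingest)
          visit queue (parent mailer)
            visit worker (parent queue)
              worker–queue: parent, skip
            queue–mailer: parent, skip
          mailer–ingest: parent, skip
visit billing (parent –)
No non-parent visited neighbor found — the graph is a forest.

No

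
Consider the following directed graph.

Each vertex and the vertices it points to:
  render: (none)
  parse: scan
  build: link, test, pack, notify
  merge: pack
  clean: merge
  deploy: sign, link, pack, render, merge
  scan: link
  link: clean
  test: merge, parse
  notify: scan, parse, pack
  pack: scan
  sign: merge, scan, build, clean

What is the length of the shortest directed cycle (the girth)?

For each vertex v, BFS finds the shortest path from v back to v.
The shortest such closed walk is link → clean → merge → pack → scan → link, length 5.

5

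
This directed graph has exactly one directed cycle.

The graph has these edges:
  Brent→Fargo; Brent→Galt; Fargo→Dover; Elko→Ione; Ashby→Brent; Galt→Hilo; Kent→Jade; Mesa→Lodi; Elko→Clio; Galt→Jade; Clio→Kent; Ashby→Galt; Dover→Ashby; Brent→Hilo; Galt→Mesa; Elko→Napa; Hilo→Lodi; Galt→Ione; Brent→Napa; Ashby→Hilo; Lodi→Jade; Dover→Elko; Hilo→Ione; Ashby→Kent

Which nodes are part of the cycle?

Ashby, Brent, Dover, Fargo

DFS with gray/black marking from Fargo:
Fargo gray
  Dover gray
    Elko gray
      Clio gray
        Kent gray
          Jade gray
          Jade black
        Kent black
      Clio black
      Ione gray
      Ione black
      Napa gray
      Napa black
    Elko black
    Ashby gray
      Ashby→Kent: Kent black — skip
      Brent gray
        Brent→Napa: Napa black — skip
        Hilo gray
          Lodi gray
            Lodi→Jade: Jade black — skip
          Lodi black
          Hilo→Ione: Ione black — skip
        Hilo black
        Galt gray
          Mesa gray
            Mesa→Lodi: Lodi black — skip
          Mesa black
          Galt→Ione: Ione black — skip
          Galt→Jade: Jade black — skip
          Galt→Hilo: Hilo black — skip
        Galt black
        Brent→Fargo: Fargo is gray → back edge
Back edge closes the cycle Fargo → Dover → Ashby → Brent → Fargo; its vertices are {Ashby, Brent, Dover, Fargo}.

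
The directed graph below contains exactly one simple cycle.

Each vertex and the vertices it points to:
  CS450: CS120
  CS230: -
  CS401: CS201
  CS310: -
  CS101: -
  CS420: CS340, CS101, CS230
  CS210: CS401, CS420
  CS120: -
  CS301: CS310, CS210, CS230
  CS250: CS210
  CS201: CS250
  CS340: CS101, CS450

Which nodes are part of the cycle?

CS201, CS210, CS250, CS401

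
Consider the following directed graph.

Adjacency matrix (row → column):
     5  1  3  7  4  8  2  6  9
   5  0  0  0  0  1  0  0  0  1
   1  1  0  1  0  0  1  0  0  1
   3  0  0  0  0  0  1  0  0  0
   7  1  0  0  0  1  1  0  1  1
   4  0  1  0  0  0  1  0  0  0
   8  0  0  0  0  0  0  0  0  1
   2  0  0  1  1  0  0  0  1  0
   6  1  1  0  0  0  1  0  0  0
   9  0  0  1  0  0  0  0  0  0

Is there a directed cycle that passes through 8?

8 is on a cycle iff 8 can reach itself via ≥1 edge.
8 → 9 → 3 → 8 — yes.

Yes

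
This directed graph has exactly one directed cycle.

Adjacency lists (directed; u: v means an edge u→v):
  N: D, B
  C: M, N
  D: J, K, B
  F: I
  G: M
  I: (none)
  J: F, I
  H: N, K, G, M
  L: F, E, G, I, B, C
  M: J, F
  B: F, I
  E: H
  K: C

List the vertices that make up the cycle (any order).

C, D, K, N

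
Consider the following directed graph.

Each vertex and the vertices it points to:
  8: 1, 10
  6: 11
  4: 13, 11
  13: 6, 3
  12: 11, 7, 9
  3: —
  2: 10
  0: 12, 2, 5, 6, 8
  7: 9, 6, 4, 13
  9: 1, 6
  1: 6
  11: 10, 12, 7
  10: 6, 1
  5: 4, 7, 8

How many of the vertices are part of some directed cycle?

A vertex is on a directed cycle iff it belongs to a strongly connected component of size ≥ 2 (or has a self-loop).
The vertices on cycles are {1, 4, 6, 7, 9, 10, 11, 12, 13} — 9 in total.

9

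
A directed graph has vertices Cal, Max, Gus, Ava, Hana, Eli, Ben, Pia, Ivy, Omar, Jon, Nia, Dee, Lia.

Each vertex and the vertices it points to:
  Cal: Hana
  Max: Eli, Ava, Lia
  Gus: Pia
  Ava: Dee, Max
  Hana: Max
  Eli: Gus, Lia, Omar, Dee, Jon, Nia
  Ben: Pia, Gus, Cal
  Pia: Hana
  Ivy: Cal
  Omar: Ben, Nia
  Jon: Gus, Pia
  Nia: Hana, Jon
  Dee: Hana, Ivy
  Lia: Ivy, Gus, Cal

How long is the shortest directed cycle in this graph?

2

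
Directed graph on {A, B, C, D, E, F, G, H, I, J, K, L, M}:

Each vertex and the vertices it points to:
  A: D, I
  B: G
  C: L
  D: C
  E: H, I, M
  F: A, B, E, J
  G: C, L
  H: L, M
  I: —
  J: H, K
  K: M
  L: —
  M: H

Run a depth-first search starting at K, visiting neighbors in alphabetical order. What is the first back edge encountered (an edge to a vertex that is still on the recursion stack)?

DFS from K (visiting neighbors in alphabetical order); mark gray on enter, black on exit:
K gray
  M gray
    H gray
      L gray
      L black
      H→M: M is gray → back edge
First back edge: H → M.

H→M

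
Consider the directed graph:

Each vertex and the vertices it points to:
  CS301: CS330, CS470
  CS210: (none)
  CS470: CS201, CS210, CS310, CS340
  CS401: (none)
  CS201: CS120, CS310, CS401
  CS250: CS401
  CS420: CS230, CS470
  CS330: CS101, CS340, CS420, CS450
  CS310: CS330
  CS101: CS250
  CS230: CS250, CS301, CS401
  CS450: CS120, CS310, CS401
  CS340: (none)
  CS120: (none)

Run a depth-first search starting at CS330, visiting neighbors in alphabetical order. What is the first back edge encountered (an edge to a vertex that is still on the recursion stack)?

DFS from CS330 (visiting neighbors in alphabetical order); mark gray on enter, black on exit:
CS330 gray
  CS101 gray
    CS250 gray
      CS401 gray
      CS401 black
    CS250 black
  CS101 black
  CS340 gray
  CS340 black
  CS420 gray
    CS230 gray
      CS230→CS250: CS250 black — skip
      CS301 gray
        CS301→CS330: CS330 is gray → back edge
First back edge: CS301 → CS330.

CS301->CS330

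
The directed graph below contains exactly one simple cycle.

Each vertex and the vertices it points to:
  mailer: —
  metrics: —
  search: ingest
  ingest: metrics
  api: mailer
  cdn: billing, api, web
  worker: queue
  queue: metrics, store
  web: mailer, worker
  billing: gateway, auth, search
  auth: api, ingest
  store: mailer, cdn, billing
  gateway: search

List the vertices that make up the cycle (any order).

DFS with gray/black marking from queue:
queue gray
  metrics gray
  metrics black
  store gray
    mailer gray
    mailer black
    cdn gray
      billing gray
        gateway gray
          search gray
            ingest gray
              ingest→metrics: metrics black — skip
            ingest black
          search black
        gateway black
        auth gray
          api gray
            api→mailer: mailer black — skip
          api black
          auth→ingest: ingest black — skip
        auth black
        billing→search: search black — skip
      billing black
      cdn→api: api black — skip
      web gray
        web→mailer: mailer black — skip
        worker gray
          worker→queue: queue is gray → back edge
Back edge closes the cycle queue → store → cdn → web → worker → queue; its vertices are {cdn, web, queue, store, worker}.

cdn, web, queue, store, worker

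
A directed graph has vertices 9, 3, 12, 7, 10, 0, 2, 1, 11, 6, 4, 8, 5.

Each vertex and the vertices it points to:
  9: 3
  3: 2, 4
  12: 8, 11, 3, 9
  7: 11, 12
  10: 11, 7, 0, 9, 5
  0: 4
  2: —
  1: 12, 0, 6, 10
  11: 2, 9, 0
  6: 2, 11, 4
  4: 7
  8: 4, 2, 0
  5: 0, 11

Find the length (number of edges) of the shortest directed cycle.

4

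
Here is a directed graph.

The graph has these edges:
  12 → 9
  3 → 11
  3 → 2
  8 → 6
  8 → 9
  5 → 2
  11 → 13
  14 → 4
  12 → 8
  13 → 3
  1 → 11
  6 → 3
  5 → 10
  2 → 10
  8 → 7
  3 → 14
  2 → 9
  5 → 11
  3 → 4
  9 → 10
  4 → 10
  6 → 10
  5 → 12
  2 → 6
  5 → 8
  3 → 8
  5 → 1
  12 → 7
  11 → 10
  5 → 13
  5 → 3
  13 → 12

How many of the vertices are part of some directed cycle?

7

A vertex is on a directed cycle iff it belongs to a strongly connected component of size ≥ 2 (or has a self-loop).
The vertices on cycles are {2, 3, 6, 8, 11, 12, 13} — 7 in total.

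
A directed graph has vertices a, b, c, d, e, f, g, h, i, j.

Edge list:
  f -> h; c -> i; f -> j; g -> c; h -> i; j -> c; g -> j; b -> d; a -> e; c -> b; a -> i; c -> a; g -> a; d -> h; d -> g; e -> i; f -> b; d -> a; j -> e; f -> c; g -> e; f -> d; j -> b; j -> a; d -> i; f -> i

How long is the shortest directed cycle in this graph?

4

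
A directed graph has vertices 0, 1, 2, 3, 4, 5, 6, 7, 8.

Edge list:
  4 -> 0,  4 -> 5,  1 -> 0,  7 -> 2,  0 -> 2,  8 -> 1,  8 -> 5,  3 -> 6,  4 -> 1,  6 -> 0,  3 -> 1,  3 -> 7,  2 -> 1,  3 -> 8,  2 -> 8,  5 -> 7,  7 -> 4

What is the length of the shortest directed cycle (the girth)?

3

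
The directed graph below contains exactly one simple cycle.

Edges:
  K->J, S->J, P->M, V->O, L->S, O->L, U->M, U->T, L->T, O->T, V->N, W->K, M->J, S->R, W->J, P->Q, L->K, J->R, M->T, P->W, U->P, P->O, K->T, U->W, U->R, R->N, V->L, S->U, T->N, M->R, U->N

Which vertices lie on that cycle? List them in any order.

L, O, P, S, U

DFS with gray/black marking from L:
L gray
  K gray
    J gray
      R gray
        N gray
        N black
      R black
    J black
    T gray
      T→N: N black — skip
    T black
  K black
  S gray
    S→R: R black — skip
    S→J: J black — skip
    U gray
      P gray
        M gray
          M→R: R black — skip
          M→T: T black — skip
          M→J: J black — skip
        M black
        Q gray
        Q black
        W gray
          W→J: J black — skip
          W→K: K black — skip
        W black
        O gray
          O→L: L is gray → back edge
Back edge closes the cycle L → S → U → P → O → L; its vertices are {L, O, P, S, U}.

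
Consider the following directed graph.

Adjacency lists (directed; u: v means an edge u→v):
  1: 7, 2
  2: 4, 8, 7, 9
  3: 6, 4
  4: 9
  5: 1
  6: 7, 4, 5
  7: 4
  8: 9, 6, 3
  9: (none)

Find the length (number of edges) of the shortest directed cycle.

For each vertex v, BFS finds the shortest path from v back to v.
The shortest such closed walk is 2 → 8 → 6 → 5 → 1 → 2, length 5.

5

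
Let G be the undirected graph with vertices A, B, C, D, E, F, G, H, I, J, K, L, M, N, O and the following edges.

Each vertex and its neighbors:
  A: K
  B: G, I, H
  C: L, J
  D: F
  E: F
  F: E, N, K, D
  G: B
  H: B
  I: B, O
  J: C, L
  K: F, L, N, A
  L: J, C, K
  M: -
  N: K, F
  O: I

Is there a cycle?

DFS, tracking each vertex's parent; an edge to a visited non-parent vertex closes a cycle.
Start from K:
visit K (parent –)
  visit F (parent K)
    visit E (parent F)
      E–F: parent, skip
    visit N (parent F)
      N–K: K visited and ≠ parent → cycle
Cycle: K – F – N – K.

Yes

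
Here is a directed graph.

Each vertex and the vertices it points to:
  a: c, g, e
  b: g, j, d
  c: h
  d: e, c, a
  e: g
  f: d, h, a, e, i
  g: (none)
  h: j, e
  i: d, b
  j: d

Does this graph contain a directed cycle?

Yes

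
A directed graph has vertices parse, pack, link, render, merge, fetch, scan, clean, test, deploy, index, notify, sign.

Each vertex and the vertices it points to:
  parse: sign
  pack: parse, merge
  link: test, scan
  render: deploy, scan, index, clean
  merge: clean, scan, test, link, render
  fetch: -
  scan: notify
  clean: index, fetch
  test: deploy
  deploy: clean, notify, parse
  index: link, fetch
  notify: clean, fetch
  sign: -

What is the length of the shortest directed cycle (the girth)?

5

For each vertex v, BFS finds the shortest path from v back to v.
The shortest such closed walk is test → deploy → clean → index → link → test, length 5.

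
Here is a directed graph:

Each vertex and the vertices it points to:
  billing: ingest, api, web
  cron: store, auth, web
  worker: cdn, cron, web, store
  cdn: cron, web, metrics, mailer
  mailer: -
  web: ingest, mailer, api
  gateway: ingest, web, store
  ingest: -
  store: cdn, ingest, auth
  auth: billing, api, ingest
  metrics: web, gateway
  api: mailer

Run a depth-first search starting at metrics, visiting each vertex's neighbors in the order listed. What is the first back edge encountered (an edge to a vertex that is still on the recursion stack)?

DFS from metrics (visiting each vertex's neighbors in the order listed); mark gray on enter, black on exit:
metrics gray
  web gray
    ingest gray
    ingest black
    mailer gray
    mailer black
    api gray
      api→mailer: mailer black — skip
    api black
  web black
  gateway gray
    gateway→ingest: ingest black — skip
    gateway→web: web black — skip
    store gray
      cdn gray
        cron gray
          cron→store: store is gray → back edge
First back edge: cron → store.

cron→store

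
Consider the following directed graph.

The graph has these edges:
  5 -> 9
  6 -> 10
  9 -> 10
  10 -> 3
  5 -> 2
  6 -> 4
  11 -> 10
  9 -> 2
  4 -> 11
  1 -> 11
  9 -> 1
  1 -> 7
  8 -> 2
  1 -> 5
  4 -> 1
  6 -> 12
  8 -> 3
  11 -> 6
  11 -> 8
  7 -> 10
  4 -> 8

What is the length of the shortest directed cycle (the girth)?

For each vertex v, BFS finds the shortest path from v back to v.
The shortest such closed walk is 1 → 5 → 9 → 1, length 3.

3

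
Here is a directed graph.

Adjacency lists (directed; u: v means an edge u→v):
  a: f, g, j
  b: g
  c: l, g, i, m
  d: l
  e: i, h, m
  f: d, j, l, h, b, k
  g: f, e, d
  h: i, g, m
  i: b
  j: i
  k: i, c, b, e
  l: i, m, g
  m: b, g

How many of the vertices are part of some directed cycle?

A vertex is on a directed cycle iff it belongs to a strongly connected component of size ≥ 2 (or has a self-loop).
The vertices on cycles are {b, c, d, e, f, g, h, i, j, k, l, m} — 12 in total.

12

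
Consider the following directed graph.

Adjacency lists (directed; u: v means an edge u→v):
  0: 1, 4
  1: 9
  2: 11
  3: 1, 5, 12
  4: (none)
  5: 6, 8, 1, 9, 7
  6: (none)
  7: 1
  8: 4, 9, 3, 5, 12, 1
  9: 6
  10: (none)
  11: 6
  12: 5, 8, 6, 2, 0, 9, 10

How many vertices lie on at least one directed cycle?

4

A vertex is on a directed cycle iff it belongs to a strongly connected component of size ≥ 2 (or has a self-loop).
The vertices on cycles are {3, 5, 8, 12} — 4 in total.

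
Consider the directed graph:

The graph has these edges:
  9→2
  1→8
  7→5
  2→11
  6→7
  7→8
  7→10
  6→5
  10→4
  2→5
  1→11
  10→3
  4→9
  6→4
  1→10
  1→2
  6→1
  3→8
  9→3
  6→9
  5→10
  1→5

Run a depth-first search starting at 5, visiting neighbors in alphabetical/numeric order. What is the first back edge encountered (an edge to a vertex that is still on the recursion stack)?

DFS from 5 (visiting neighbors in alphabetical/numeric order); mark gray on enter, black on exit:
5 gray
  10 gray
    3 gray
      8 gray
      8 black
    3 black
    4 gray
      9 gray
        2 gray
          2→5: 5 is gray → back edge
First back edge: 2 → 5.

2->5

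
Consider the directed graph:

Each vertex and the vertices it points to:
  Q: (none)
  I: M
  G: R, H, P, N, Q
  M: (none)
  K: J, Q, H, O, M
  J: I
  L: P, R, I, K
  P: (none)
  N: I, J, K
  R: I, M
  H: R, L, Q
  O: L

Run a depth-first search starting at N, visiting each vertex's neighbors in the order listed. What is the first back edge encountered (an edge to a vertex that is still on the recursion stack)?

DFS from N (visiting each vertex's neighbors in the order listed); mark gray on enter, black on exit:
N gray
  I gray
    M gray
    M black
  I black
  J gray
    J→I: I black — skip
  J black
  K gray
    K→J: J black — skip
    Q gray
    Q black
    H gray
      R gray
        R→I: I black — skip
        R→M: M black — skip
      R black
      L gray
        P gray
        P black
        L→R: R black — skip
        L→I: I black — skip
        L→K: K is gray → back edge
First back edge: L → K.

L->K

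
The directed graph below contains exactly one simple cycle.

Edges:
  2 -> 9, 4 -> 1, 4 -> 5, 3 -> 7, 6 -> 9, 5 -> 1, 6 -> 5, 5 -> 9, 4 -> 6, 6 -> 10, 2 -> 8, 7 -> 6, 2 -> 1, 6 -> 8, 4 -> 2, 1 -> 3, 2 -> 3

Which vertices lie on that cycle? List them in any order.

1, 3, 5, 6, 7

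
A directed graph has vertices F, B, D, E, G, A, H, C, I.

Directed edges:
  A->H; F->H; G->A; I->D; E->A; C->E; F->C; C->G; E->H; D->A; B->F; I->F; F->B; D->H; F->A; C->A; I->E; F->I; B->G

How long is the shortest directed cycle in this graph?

2

For each vertex v, BFS finds the shortest path from v back to v.
The shortest such closed walk is I → F → I, length 2.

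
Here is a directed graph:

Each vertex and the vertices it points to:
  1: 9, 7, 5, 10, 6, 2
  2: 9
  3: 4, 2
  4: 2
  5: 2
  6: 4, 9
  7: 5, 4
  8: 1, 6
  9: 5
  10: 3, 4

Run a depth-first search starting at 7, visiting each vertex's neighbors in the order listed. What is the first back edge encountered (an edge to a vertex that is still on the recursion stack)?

9->5

DFS from 7 (visiting each vertex's neighbors in the order listed); mark gray on enter, black on exit:
7 gray
  5 gray
    2 gray
      9 gray
        9→5: 5 is gray → back edge
First back edge: 9 → 5.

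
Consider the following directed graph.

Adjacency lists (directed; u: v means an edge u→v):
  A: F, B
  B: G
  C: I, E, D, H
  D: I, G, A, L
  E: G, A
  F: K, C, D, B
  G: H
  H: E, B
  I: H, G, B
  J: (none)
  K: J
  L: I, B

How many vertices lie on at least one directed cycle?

10

A vertex is on a directed cycle iff it belongs to a strongly connected component of size ≥ 2 (or has a self-loop).
The vertices on cycles are {A, B, C, D, E, F, G, H, I, L} — 10 in total.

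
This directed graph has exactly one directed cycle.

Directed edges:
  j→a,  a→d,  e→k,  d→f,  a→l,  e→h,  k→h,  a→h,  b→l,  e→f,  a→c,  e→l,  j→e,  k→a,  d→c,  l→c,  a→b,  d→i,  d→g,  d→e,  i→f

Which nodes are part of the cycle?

a, d, e, k

DFS with gray/black marking from e:
e gray
  f gray
  f black
  k gray
    a gray
      l gray
        c gray
        c black
      l black
      d gray
        d→f: f black — skip
        g gray
        g black
        d→c: c black — skip
        d→e: e is gray → back edge
Back edge closes the cycle e → k → a → d → e; its vertices are {a, d, e, k}.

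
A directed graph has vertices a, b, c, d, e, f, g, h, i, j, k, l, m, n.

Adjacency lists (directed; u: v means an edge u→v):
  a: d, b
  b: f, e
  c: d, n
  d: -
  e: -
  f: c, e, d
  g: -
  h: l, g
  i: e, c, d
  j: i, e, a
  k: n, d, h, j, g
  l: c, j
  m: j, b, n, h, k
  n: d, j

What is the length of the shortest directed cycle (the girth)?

For each vertex v, BFS finds the shortest path from v back to v.
The shortest such closed walk is j → i → c → n → j, length 4.

4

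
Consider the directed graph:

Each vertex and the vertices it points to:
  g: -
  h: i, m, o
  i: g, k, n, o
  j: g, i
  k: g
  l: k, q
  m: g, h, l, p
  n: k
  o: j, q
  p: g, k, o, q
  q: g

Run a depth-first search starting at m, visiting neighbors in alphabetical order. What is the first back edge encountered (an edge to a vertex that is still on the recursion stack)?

j→i

DFS from m (visiting neighbors in alphabetical order); mark gray on enter, black on exit:
m gray
  g gray
  g black
  h gray
    i gray
      i→g: g black — skip
      k gray
        k→g: g black — skip
      k black
      n gray
        n→k: k black — skip
      n black
      o gray
        j gray
          j→g: g black — skip
          j→i: i is gray → back edge
First back edge: j → i.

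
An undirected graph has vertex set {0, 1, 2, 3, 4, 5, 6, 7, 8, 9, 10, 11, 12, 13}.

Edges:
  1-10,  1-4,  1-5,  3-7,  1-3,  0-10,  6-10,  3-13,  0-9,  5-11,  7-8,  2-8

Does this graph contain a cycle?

No

DFS, tracking each vertex's parent; an edge to a visited non-parent vertex closes a cycle.
Start from 12:
visit 12 (parent –)
visit 0 (parent –)
  visit 10 (parent 0)
    10–0: parent, skip
    visit 1 (parent 10)
      1–10: parent, skip
      visit 5 (parent 1)
        visit 11 (parent 5)
          11–5: parent, skip
        5–1: parent, skip
      visit 3 (parent 1)
        visit 7 (parent 3)
          7–3: parent, skip
          visit 8 (parent 7)
            8–7: parent, skip
            visit 2 (parent 8)
              2–8: parent, skip
        visit 13 (parent 3)
          13–3: parent, skip
        3–1: parent, skip
      visit 4 (parent 1)
        4–1: parent, skip
    visit 6 (parent 10)
      6–10: parent, skip
  visit 9 (parent 0)
    9–0: parent, skip
No non-parent visited neighbor found — the graph is a forest.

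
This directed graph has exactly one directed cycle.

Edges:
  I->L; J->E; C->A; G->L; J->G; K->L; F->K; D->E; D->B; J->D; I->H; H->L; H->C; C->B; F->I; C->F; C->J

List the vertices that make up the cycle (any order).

DFS with gray/black marking from H:
H gray
  L gray
  L black
  C gray
    A gray
    A black
    F gray
      K gray
        K→L: L black — skip
      K black
      I gray
        I→L: L black — skip
        I→H: H is gray → back edge
Back edge closes the cycle H → C → F → I → H; its vertices are {C, F, H, I}.

C, F, H, I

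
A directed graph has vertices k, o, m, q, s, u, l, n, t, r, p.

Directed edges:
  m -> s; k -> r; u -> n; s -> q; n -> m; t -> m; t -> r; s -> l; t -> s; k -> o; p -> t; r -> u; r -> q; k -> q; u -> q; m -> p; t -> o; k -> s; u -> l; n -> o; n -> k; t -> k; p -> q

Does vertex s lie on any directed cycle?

No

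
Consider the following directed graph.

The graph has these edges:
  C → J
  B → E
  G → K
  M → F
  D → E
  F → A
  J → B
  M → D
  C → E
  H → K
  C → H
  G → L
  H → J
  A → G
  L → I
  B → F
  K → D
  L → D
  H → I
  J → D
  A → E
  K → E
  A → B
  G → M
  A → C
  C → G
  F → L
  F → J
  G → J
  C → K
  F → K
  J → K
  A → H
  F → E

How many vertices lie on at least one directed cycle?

A vertex is on a directed cycle iff it belongs to a strongly connected component of size ≥ 2 (or has a self-loop).
The vertices on cycles are {A, B, C, F, G, H, J, M} — 8 in total.

8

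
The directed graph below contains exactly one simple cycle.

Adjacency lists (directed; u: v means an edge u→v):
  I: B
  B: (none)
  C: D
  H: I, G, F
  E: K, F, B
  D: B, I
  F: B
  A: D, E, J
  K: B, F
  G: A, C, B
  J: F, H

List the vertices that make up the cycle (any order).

DFS with gray/black marking from G:
G gray
  A gray
    D gray
      B gray
      B black
      I gray
        I→B: B black — skip
      I black
    D black
    E gray
      K gray
        K→B: B black — skip
        F gray
          F→B: B black — skip
        F black
      K black
      E→F: F black — skip
      E→B: B black — skip
    E black
    J gray
      J→F: F black — skip
      H gray
        H→I: I black — skip
        H→G: G is gray → back edge
Back edge closes the cycle G → A → J → H → G; its vertices are {A, G, H, J}.

A, G, H, J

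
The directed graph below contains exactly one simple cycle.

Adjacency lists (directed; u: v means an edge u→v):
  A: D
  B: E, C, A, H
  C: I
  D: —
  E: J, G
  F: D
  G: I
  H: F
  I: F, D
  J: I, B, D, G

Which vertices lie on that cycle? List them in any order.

DFS with gray/black marking from B:
B gray
  E gray
    J gray
      I gray
        F gray
          D gray
          D black
        F black
        I→D: D black — skip
      I black
      J→B: B is gray → back edge
Back edge closes the cycle B → E → J → B; its vertices are {B, E, J}.

B, E, J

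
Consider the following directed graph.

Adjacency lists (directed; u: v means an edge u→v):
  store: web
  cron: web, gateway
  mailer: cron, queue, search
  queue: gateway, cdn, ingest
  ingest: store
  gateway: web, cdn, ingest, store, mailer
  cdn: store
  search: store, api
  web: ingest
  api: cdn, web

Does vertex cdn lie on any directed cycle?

cdn lies on a cycle iff there is a path from cdn back to itself.
Exploring from cdn, it never reaches itself; equivalently, its strongly connected component is a singleton.

No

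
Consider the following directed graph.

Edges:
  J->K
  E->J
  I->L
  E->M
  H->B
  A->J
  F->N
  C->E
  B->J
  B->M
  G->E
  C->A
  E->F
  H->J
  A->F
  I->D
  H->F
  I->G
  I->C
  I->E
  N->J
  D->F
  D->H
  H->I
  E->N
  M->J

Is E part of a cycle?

No

E lies on a cycle iff there is a path from E back to itself.
Exploring from E, it never reaches itself; equivalently, its strongly connected component is a singleton.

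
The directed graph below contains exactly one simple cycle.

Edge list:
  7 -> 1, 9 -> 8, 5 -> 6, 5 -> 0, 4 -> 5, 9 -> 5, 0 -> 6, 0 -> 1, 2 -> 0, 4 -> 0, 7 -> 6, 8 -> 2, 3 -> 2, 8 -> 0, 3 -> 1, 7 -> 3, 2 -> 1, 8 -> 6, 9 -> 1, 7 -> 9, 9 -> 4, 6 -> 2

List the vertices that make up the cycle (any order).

0, 2, 6

DFS with gray/black marking from 6:
6 gray
  2 gray
    1 gray
    1 black
    0 gray
      0→1: 1 black — skip
      0→6: 6 is gray → back edge
Back edge closes the cycle 6 → 2 → 0 → 6; its vertices are {0, 2, 6}.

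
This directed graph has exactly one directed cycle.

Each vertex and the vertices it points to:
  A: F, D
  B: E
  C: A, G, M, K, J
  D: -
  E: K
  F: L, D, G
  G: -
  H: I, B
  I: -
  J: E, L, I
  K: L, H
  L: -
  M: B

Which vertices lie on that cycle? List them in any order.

DFS with gray/black marking from K:
K gray
  L gray
  L black
  H gray
    I gray
    I black
    B gray
      E gray
        E→K: K is gray → back edge
Back edge closes the cycle K → H → B → E → K; its vertices are {B, E, H, K}.

B, E, H, K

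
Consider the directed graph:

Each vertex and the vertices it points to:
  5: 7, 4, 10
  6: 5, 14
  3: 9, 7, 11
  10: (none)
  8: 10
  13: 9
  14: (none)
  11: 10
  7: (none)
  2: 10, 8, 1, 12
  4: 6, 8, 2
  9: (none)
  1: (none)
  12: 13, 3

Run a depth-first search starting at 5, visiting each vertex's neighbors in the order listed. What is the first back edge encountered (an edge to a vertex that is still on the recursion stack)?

6->5

DFS from 5 (visiting each vertex's neighbors in the order listed); mark gray on enter, black on exit:
5 gray
  7 gray
  7 black
  4 gray
    6 gray
      6→5: 5 is gray → back edge
First back edge: 6 → 5.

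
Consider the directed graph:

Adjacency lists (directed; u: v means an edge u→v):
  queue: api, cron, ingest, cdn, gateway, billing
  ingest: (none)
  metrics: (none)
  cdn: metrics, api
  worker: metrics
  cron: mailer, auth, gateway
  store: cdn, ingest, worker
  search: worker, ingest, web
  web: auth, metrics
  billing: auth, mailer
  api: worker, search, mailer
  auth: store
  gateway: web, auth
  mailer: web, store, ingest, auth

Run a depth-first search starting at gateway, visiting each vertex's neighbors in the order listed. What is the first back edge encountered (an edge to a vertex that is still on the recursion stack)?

DFS from gateway (visiting each vertex's neighbors in the order listed); mark gray on enter, black on exit:
gateway gray
  web gray
    auth gray
      store gray
        cdn gray
          metrics gray
          metrics black
          api gray
            worker gray
              worker→metrics: metrics black — skip
            worker black
            search gray
              search→worker: worker black — skip
              ingest gray
              ingest black
              search→web: web is gray → back edge
First back edge: search → web.

search->web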